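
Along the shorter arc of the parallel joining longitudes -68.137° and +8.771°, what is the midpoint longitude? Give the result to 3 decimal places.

Signed shortest Δλ from -68.137° to +8.771° is +76.908°.
Midpoint longitude = -68.137° + (+76.908°)/2 = -68.137° + 38.454° = -29.683°.

-29.683°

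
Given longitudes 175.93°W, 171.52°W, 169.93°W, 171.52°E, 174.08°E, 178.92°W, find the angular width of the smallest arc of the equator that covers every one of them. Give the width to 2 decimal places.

Sort the longitudes: -178.92°, -175.93°, -171.52°, -169.93°, +171.52°, +174.08°.
Eastward gaps between consecutive values (wrapping around): 2.99°, 4.41°, 1.59°, 341.45°, 2.56°, 7.00°.
Largest gap = 341.45° ⇒ minimal covering band is its complement: 360° − 341.45° = 18.55°.
Band runs from +171.52° eastward to -169.93°, crossing the antimeridian.

18.55°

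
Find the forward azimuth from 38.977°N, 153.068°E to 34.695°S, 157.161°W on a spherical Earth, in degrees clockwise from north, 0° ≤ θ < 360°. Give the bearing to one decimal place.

141.0°

Δλ = -157.161 − 153.068 = -310.229°; wrapped into (−180°, 180°]: 49.771°.
θ = atan2( sin Δλ · cos φ₂ , cos φ₁ · sin φ₂ − sin φ₁ · cos φ₂ · cos Δλ )
  = atan2(0.62772, -0.77651) = 141.048° → normalised to [0°, 360°): 141.048°.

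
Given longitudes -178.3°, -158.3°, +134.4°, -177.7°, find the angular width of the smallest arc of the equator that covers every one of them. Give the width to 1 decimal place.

Sort the longitudes: -178.3°, -177.7°, -158.3°, +134.4°.
Eastward gaps between consecutive values (wrapping around): 0.6°, 19.4°, 292.7°, 47.3°.
Largest gap = 292.7° ⇒ minimal covering band is its complement: 360° − 292.7° = 67.3°.
Band runs from +134.4° eastward to -158.3°, crossing the antimeridian.

67.3°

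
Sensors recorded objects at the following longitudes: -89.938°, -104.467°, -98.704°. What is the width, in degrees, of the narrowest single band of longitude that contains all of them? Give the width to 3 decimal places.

Sort the longitudes: -104.467°, -98.704°, -89.938°.
Eastward gaps between consecutive values (wrapping around): 5.763°, 8.766°, 345.471°.
Largest gap = 345.471° ⇒ minimal covering band is its complement: 360° − 345.471° = 14.529°.
Band runs from -104.467° eastward to -89.938°.

14.529°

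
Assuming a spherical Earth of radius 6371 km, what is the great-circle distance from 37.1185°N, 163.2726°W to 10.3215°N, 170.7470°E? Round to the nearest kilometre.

Δλ = 170.7470 − -163.2726 = 334.0196°; wrapped into (−180°, 180°]: -25.9804°.
Δφ = 10.3215 − 37.1185 = -26.7970°.
a = sin²(Δφ/2) + cos φ₁ · cos φ₂ · sin²(Δλ/2) = 0.093334.
c = 2·atan2(√a, √(1−a)) = 0.62094 rad → d = 6371·c ≈ 3956.00 km.

3956 km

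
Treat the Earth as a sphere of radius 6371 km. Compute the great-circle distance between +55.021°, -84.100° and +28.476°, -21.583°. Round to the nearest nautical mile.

Δλ = -21.583 − -84.100 = 62.517°.
Δφ = 28.476 − 55.021 = -26.545°.
a = sin²(Δφ/2) + cos φ₁ · cos φ₂ · sin²(Δλ/2) = 0.188392.
c = 2·atan2(√a, √(1−a)) = 0.89795 rad → d = 6371·c ≈ 5720.83 km ≈ 3089.00 nmi.

3089 nmi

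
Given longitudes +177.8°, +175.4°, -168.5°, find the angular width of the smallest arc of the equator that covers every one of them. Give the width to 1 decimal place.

Sort the longitudes: -168.5°, +175.4°, +177.8°.
Eastward gaps between consecutive values (wrapping around): 343.9°, 2.4°, 13.7°.
Largest gap = 343.9° ⇒ minimal covering band is its complement: 360° − 343.9° = 16.1°.
Band runs from +175.4° eastward to -168.5°, crossing the antimeridian.

16.1°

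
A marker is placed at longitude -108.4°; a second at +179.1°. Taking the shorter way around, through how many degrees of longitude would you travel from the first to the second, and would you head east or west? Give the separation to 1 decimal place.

Raw difference: 179.1 − -108.4 = 287.5°.
Normalise into (−180°, 180°]: 287.5° − 360° = -72.5°.
Negative ⇒ the second point lies to the west; separation 72.5°.

72.5° west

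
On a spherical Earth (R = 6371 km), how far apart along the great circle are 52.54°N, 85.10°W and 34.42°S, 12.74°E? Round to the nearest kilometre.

13470 km

Δλ = 12.74 − -85.10 = 97.84°.
Δφ = -34.42 − 52.54 = -86.96°.
a = sin²(Δφ/2) + cos φ₁ · cos φ₂ · sin²(Δλ/2) = 0.758563.
c = 2·atan2(√a, √(1−a)) = 2.11429 rad → d = 6371·c ≈ 13470.11 km.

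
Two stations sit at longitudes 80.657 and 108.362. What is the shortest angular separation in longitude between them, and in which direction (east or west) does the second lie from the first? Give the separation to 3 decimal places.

Raw difference: 108.362 − 80.657 = 27.705°.
Normalise into (−180°, 180°]: 27.705° stays 27.705°.
Positive ⇒ the second point lies to the east; separation 27.705°.

27.705° east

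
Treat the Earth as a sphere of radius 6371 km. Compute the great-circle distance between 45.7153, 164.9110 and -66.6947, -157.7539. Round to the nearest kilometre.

Δλ = -157.7539 − 164.9110 = -322.6649°; wrapped into (−180°, 180°]: 37.3351°.
Δφ = -66.6947 − 45.7153 = -112.4100°.
a = sin²(Δφ/2) + cos φ₁ · cos φ₂ · sin²(Δλ/2) = 0.718916.
c = 2·atan2(√a, √(1−a)) = 2.02398 rad → d = 6371·c ≈ 12894.79 km.

12895 km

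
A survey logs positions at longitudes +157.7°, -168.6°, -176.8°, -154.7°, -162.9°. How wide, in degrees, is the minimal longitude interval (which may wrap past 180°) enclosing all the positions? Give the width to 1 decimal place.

Sort the longitudes: -176.8°, -168.6°, -162.9°, -154.7°, +157.7°.
Eastward gaps between consecutive values (wrapping around): 8.2°, 5.7°, 8.2°, 312.4°, 25.5°.
Largest gap = 312.4° ⇒ minimal covering band is its complement: 360° − 312.4° = 47.6°.
Band runs from +157.7° eastward to -154.7°, crossing the antimeridian.

47.6°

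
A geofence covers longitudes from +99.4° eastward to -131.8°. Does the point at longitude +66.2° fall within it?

No

Band width going east from +99.4° to -131.8°: ((-131.8 − 99.4) mod 360) = 128.8°.
Offset of +66.2° east of the west edge: ((66.2 − 99.4) mod 360) = 326.8°.
326.8° > 128.8° ⇒ outside.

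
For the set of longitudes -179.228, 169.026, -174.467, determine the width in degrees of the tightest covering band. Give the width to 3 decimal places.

16.507°

Sort the longitudes: -179.228°, -174.467°, +169.026°.
Eastward gaps between consecutive values (wrapping around): 4.761°, 343.493°, 11.746°.
Largest gap = 343.493° ⇒ minimal covering band is its complement: 360° − 343.493° = 16.507°.
Band runs from +169.026° eastward to -174.467°, crossing the antimeridian.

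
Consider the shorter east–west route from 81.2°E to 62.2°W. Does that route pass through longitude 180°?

No

Signed shortest Δλ = ((-62.2 − 81.2 + 180) mod 360) − 180 = -143.4°.
Going west by 143.4° from +81.2° reaches -62.2° without touching 180°.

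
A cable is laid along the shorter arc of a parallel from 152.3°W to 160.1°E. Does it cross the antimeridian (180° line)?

Naïve |160.1 − -152.3| = 312.4° > 180°, so the shorter arc goes the other way round — across 180°.
Signed shortest Δλ = ((160.1 − -152.3 + 180) mod 360) − 180 = -47.6°.
Going west by 47.6° from -152.3° passes through 180° before reaching +160.1°.

Yes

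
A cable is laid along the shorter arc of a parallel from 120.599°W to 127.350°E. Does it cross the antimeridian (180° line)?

Naïve |127.350 − -120.599| = 247.949° > 180°, so the shorter arc goes the other way round — across 180°.
Signed shortest Δλ = ((127.350 − -120.599 + 180) mod 360) − 180 = -112.051°.
Going west by 112.051° from -120.599° passes through 180° before reaching +127.350°.

Yes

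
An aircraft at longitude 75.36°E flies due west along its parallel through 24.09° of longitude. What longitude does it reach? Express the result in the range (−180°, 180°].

Start at +75.36°; shift −24.09° → +51.27°.
+51.27° already lies in (−180°, 180°].

51.27°E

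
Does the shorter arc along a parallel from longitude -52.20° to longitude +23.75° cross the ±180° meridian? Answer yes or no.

No

Signed shortest Δλ = ((23.75 − -52.20 + 180) mod 360) − 180 = 75.95°.
Going east by 75.95° from -52.20° reaches +23.75° without touching 180°.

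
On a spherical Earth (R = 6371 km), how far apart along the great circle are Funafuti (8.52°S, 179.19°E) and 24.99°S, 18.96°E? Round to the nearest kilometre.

Δλ = 18.96 − 179.19 = -160.23°.
Δφ = -24.99 − -8.52 = -16.47°.
a = sin²(Δφ/2) + cos φ₁ · cos φ₂ · sin²(Δλ/2) = 0.890478.
c = 2·atan2(√a, √(1−a)) = 2.46699 rad → d = 6371·c ≈ 15717.19 km.

15717 km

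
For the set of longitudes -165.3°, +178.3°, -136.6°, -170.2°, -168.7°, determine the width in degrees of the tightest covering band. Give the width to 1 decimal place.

45.1°

Sort the longitudes: -170.2°, -168.7°, -165.3°, -136.6°, +178.3°.
Eastward gaps between consecutive values (wrapping around): 1.5°, 3.4°, 28.7°, 314.9°, 11.5°.
Largest gap = 314.9° ⇒ minimal covering band is its complement: 360° − 314.9° = 45.1°.
Band runs from +178.3° eastward to -136.6°, crossing the antimeridian.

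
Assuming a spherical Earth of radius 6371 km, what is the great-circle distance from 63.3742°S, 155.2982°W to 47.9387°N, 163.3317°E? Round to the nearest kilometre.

Δλ = 163.3317 − -155.2982 = 318.6299°; wrapped into (−180°, 180°]: -41.3701°.
Δφ = 47.9387 − -63.3742 = 111.3129°.
a = sin²(Δφ/2) + cos φ₁ · cos φ₂ · sin²(Δλ/2) = 0.719191.
c = 2·atan2(√a, √(1−a)) = 2.02459 rad → d = 6371·c ≈ 12898.69 km.

12899 km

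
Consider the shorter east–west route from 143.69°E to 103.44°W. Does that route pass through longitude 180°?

Naïve |-103.44 − 143.69| = 247.13° > 180°, so the shorter arc goes the other way round — across 180°.
Signed shortest Δλ = ((-103.44 − 143.69 + 180) mod 360) − 180 = 112.87°.
Going east by 112.87° from +143.69° passes through 180° before reaching -103.44°.

Yes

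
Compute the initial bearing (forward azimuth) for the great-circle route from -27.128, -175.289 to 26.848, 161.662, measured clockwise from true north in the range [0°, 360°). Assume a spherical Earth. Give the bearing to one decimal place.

335.8°

Δλ = 161.662 − -175.289 = 336.951°; wrapped into (−180°, 180°]: -23.049°.
θ = atan2( sin Δλ · cos φ₂ , cos φ₁ · sin φ₂ − sin φ₁ · cos φ₂ · cos Δλ )
  = atan2(-0.34932, 0.77629) = -24.227° → normalised to [0°, 360°): 335.773°.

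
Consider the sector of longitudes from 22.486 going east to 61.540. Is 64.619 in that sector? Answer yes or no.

No

Band width going east from +22.486° to +61.540°: ((61.540 − 22.486) mod 360) = 39.054°.
Offset of +64.619° east of the west edge: ((64.619 − 22.486) mod 360) = 42.133°.
42.133° > 39.054° ⇒ outside.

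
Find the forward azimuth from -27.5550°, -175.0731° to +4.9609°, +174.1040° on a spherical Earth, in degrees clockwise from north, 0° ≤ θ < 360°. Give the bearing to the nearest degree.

341°

Δλ = 174.1040 − -175.0731 = 349.1771°; wrapped into (−180°, 180°]: -10.8229°.
θ = atan2( sin Δλ · cos φ₂ , cos φ₁ · sin φ₂ − sin φ₁ · cos φ₂ · cos Δλ )
  = atan2(-0.18707, 0.52934) = -19.464° → normalised to [0°, 360°): 340.536°.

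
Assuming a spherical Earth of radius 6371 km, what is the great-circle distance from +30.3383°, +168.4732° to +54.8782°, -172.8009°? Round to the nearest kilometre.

3107 km

Δλ = -172.8009 − 168.4732 = -341.2741°; wrapped into (−180°, 180°]: 18.7259°.
Δφ = 54.8782 − 30.3383 = 24.5399°.
a = sin²(Δφ/2) + cos φ₁ · cos φ₂ · sin²(Δλ/2) = 0.058306.
c = 2·atan2(√a, √(1−a)) = 0.48775 rad → d = 6371·c ≈ 3107.47 km.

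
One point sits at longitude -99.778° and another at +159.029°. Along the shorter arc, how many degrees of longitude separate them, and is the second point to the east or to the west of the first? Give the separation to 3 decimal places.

101.193° west

Raw difference: 159.029 − -99.778 = 258.807°.
Normalise into (−180°, 180°]: 258.807° − 360° = -101.193°.
Negative ⇒ the second point lies to the west; separation 101.193°.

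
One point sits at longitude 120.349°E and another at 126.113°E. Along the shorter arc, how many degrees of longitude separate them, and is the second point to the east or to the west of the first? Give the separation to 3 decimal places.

5.764° east

Raw difference: 126.113 − 120.349 = 5.764°.
Normalise into (−180°, 180°]: 5.764° stays 5.764°.
Positive ⇒ the second point lies to the east; separation 5.764°.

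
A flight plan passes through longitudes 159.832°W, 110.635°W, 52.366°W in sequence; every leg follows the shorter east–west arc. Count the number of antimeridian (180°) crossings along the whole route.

0

Leg 1: -159.832° → -110.635°, shortest Δλ = 49.197° (east) — does not cross 180°.
Leg 2: -110.635° → -52.366°, shortest Δλ = 58.269° (east) — does not cross 180°.
Total crossings: 0.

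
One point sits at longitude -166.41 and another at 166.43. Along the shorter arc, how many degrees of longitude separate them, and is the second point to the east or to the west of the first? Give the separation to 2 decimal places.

Raw difference: 166.43 − -166.41 = 332.84°.
Normalise into (−180°, 180°]: 332.84° − 360° = -27.16°.
Negative ⇒ the second point lies to the west; separation 27.16°.

27.16° west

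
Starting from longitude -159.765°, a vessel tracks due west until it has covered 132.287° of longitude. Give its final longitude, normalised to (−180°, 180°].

+67.948°

Start at -159.765°; shift −132.287° → -292.052°.
-292.052° lies outside (−180°, 180°]; add 360° → +67.948°.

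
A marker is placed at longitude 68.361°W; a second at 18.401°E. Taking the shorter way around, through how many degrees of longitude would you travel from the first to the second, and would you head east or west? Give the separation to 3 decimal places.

Raw difference: 18.401 − -68.361 = 86.762°.
Normalise into (−180°, 180°]: 86.762° stays 86.762°.
Positive ⇒ the second point lies to the east; separation 86.762°.

86.762° east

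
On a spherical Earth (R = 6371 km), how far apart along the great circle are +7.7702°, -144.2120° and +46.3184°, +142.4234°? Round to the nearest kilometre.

8109 km

Δλ = 142.4234 − -144.2120 = 286.6354°; wrapped into (−180°, 180°]: -73.3646°.
Δφ = 46.3184 − 7.7702 = 38.5482°.
a = sin²(Δφ/2) + cos φ₁ · cos φ₂ · sin²(Δλ/2) = 0.353160.
c = 2·atan2(√a, √(1−a)) = 1.27272 rad → d = 6371·c ≈ 8108.51 km.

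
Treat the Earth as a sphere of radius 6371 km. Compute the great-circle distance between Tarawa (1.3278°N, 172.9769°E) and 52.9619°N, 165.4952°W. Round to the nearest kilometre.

Δλ = -165.4952 − 172.9769 = -338.4721°; wrapped into (−180°, 180°]: 21.5279°.
Δφ = 52.9619 − 1.3278 = 51.6341°.
a = sin²(Δφ/2) + cos φ₁ · cos φ₂ · sin²(Δλ/2) = 0.210664.
c = 2·atan2(√a, √(1−a)) = 0.95370 rad → d = 6371·c ≈ 6076.00 km.

6076 km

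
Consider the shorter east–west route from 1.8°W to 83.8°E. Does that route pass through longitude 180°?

Signed shortest Δλ = ((83.8 − -1.8 + 180) mod 360) − 180 = 85.6°.
Going east by 85.6° from -1.8° reaches +83.8° without touching 180°.

No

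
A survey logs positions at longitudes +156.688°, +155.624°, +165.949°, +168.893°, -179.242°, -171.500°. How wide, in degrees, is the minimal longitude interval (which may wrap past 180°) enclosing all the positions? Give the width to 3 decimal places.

Sort the longitudes: -179.242°, -171.500°, +155.624°, +156.688°, +165.949°, +168.893°.
Eastward gaps between consecutive values (wrapping around): 7.742°, 327.124°, 1.064°, 9.261°, 2.944°, 11.865°.
Largest gap = 327.124° ⇒ minimal covering band is its complement: 360° − 327.124° = 32.876°.
Band runs from +155.624° eastward to -171.500°, crossing the antimeridian.

32.876°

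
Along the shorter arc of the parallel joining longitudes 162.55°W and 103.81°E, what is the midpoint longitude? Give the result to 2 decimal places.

150.63°E

Signed shortest Δλ from -162.55° to +103.81° is -93.64°.
Midpoint longitude = -162.55° + (-93.64°)/2 = -162.55° − 46.82° = -209.37°.
Normalise into (−180°, 180°]: +150.63°.
(The naïve average (-162.55 + +103.81)/2 = -29.37° is on the wrong side of the globe.)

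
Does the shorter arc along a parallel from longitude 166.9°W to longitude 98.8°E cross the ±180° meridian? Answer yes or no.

Yes

Naïve |98.8 − -166.9| = 265.7° > 180°, so the shorter arc goes the other way round — across 180°.
Signed shortest Δλ = ((98.8 − -166.9 + 180) mod 360) − 180 = -94.3°.
Going west by 94.3° from -166.9° passes through 180° before reaching +98.8°.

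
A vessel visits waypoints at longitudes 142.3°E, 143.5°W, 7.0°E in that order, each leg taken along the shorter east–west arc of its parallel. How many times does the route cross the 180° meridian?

Leg 1: +142.3° → -143.5°, shortest Δλ = 74.2° (east) — crosses 180°.
Leg 2: -143.5° → +7.0°, shortest Δλ = 150.5° (east) — does not cross 180°.
Total crossings: 1.

1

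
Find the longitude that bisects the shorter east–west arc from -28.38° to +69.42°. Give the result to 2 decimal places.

+20.52°

Signed shortest Δλ from -28.38° to +69.42° is +97.80°.
Midpoint longitude = -28.38° + (+97.80°)/2 = -28.38° + 48.90° = +20.52°.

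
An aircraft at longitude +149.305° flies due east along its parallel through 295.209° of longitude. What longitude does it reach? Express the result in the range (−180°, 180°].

Start at +149.305°; shift +295.209° → +444.514°.
+444.514° lies outside (−180°, 180°]; subtract 360° → +84.514°.

+84.514°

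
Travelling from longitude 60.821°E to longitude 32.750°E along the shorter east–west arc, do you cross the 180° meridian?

No

Signed shortest Δλ = ((32.750 − 60.821 + 180) mod 360) − 180 = -28.071°.
Going west by 28.071° from +60.821° reaches +32.750° without touching 180°.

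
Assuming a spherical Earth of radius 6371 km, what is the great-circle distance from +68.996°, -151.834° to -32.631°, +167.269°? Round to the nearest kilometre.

11784 km

Δλ = 167.269 − -151.834 = 319.103°; wrapped into (−180°, 180°]: -40.897°.
Δφ = -32.631 − 68.996 = -101.627°.
a = sin²(Δφ/2) + cos φ₁ · cos φ₂ · sin²(Δλ/2) = 0.637613.
c = 2·atan2(√a, √(1−a)) = 1.84962 rad → d = 6371·c ≈ 11783.94 km.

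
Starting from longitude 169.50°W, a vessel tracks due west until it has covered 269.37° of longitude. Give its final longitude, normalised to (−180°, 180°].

78.87°W

Start at -169.50°; shift −269.37° → -438.87°.
-438.87° lies outside (−180°, 180°]; add 360° → -78.87°.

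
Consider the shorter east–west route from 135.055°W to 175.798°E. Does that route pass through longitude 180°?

Naïve |175.798 − -135.055| = 310.853° > 180°, so the shorter arc goes the other way round — across 180°.
Signed shortest Δλ = ((175.798 − -135.055 + 180) mod 360) − 180 = -49.147°.
Going west by 49.147° from -135.055° passes through 180° before reaching +175.798°.

Yes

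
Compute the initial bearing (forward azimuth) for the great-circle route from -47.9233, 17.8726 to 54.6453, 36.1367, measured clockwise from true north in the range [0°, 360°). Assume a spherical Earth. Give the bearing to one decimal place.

10.8°

Δλ = 36.1367 − 17.8726 = 18.2641°.
θ = atan2( sin Δλ · cos φ₂ , cos φ₁ · sin φ₂ − sin φ₁ · cos φ₂ · cos Δλ )
  = atan2(0.18134, 0.95440) = 10.758° → normalised to [0°, 360°): 10.758°.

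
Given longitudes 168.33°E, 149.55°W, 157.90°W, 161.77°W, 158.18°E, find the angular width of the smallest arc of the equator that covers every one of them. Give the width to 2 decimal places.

Sort the longitudes: -161.77°, -157.90°, -149.55°, +158.18°, +168.33°.
Eastward gaps between consecutive values (wrapping around): 3.87°, 8.35°, 307.73°, 10.15°, 29.90°.
Largest gap = 307.73° ⇒ minimal covering band is its complement: 360° − 307.73° = 52.27°.
Band runs from +158.18° eastward to -149.55°, crossing the antimeridian.

52.27°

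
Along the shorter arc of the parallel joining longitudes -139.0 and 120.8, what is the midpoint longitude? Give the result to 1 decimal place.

Signed shortest Δλ from -139.0° to +120.8° is -100.2°.
Midpoint longitude = -139.0° + (-100.2°)/2 = -139.0° − 50.1° = -189.1°.
Normalise into (−180°, 180°]: +170.9°.
(The naïve average (-139.0 + +120.8)/2 = -9.1° is on the wrong side of the globe.)

+170.9°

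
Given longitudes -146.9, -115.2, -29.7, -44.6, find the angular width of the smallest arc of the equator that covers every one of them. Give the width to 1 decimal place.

117.2°

Sort the longitudes: -146.9°, -115.2°, -44.6°, -29.7°.
Eastward gaps between consecutive values (wrapping around): 31.7°, 70.6°, 14.9°, 242.8°.
Largest gap = 242.8° ⇒ minimal covering band is its complement: 360° − 242.8° = 117.2°.
Band runs from -146.9° eastward to -29.7°.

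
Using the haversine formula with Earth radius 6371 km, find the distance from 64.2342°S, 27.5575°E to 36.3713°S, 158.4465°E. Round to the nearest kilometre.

Δλ = 158.4465 − 27.5575 = 130.8890°.
Δφ = -36.3713 − -64.2342 = 27.8629°.
a = sin²(Δφ/2) + cos φ₁ · cos φ₂ · sin²(Δλ/2) = 0.347529.
c = 2·atan2(√a, √(1−a)) = 1.26092 rad → d = 6371·c ≈ 8033.32 km.

8033 km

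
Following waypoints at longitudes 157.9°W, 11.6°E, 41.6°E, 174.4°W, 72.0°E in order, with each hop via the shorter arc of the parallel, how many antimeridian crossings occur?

2

Leg 1: -157.9° → +11.6°, shortest Δλ = 169.5° (east) — does not cross 180°.
Leg 2: +11.6° → +41.6°, shortest Δλ = 30.0° (east) — does not cross 180°.
Leg 3: +41.6° → -174.4°, shortest Δλ = 144.0° (east) — crosses 180°.
Leg 4: -174.4° → +72.0°, shortest Δλ = -113.6° (west) — crosses 180°.
Total crossings: 2.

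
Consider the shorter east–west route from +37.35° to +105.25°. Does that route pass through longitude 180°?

No

Signed shortest Δλ = ((105.25 − 37.35 + 180) mod 360) − 180 = 67.9°.
Going east by 67.9° from +37.35° reaches +105.25° without touching 180°.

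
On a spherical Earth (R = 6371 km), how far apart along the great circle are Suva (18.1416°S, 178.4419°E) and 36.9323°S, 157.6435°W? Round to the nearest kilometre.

3133 km

Δλ = -157.6435 − 178.4419 = -336.0854°; wrapped into (−180°, 180°]: 23.9146°.
Δφ = -36.9323 − -18.1416 = -18.7907°.
a = sin²(Δφ/2) + cos φ₁ · cos φ₂ · sin²(Δλ/2) = 0.059255.
c = 2·atan2(√a, √(1−a)) = 0.49179 rad → d = 6371·c ≈ 3133.19 km.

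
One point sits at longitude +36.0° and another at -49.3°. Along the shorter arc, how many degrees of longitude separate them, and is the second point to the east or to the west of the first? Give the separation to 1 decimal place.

85.3° west

Raw difference: -49.3 − 36.0 = -85.3°.
Normalise into (−180°, 180°]: -85.3° stays -85.3°.
Negative ⇒ the second point lies to the west; separation 85.3°.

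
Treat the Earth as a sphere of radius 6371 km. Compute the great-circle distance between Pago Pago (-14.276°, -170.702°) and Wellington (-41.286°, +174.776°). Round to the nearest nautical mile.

1790 nmi

Δλ = 174.776 − -170.702 = 345.478°; wrapped into (−180°, 180°]: -14.522°.
Δφ = -41.286 − -14.276 = -27.010°.
a = sin²(Δφ/2) + cos φ₁ · cos φ₂ · sin²(Δλ/2) = 0.066169.
c = 2·atan2(√a, √(1−a)) = 0.52032 rad → d = 6371·c ≈ 3314.94 km ≈ 1789.92 nmi.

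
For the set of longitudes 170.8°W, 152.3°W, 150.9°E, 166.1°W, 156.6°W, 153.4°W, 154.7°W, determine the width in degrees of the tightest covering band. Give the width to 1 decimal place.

Sort the longitudes: -170.8°, -166.1°, -156.6°, -154.7°, -153.4°, -152.3°, +150.9°.
Eastward gaps between consecutive values (wrapping around): 4.7°, 9.5°, 1.9°, 1.3°, 1.1°, 303.2°, 38.3°.
Largest gap = 303.2° ⇒ minimal covering band is its complement: 360° − 303.2° = 56.8°.
Band runs from +150.9° eastward to -152.3°, crossing the antimeridian.

56.8°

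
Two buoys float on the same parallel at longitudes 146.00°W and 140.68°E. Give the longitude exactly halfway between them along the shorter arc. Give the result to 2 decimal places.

Signed shortest Δλ from -146.00° to +140.68° is -73.32°.
Midpoint longitude = -146.00° + (-73.32°)/2 = -146.00° − 36.66° = -182.66°.
Normalise into (−180°, 180°]: +177.34°.
(The naïve average (-146.00 + +140.68)/2 = -2.66° is on the wrong side of the globe.)

177.34°E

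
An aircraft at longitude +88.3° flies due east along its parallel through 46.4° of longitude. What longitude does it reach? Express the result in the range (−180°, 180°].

Start at +88.3°; shift +46.4° → +134.7°.
+134.7° already lies in (−180°, 180°].

+134.7°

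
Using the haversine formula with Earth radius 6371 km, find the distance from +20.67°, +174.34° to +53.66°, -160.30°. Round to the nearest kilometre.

Δλ = -160.30 − 174.34 = -334.64°; wrapped into (−180°, 180°]: 25.36°.
Δφ = 53.66 − 20.67 = 32.99°.
a = sin²(Δφ/2) + cos φ₁ · cos φ₂ · sin²(Δλ/2) = 0.107331.
c = 2·atan2(√a, √(1−a)) = 0.66756 rad → d = 6371·c ≈ 4252.99 km.

4253 km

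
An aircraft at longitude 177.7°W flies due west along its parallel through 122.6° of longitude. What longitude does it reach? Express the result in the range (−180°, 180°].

Start at -177.7°; shift −122.6° → -300.3°.
-300.3° lies outside (−180°, 180°]; add 360° → +59.7°.

59.7°E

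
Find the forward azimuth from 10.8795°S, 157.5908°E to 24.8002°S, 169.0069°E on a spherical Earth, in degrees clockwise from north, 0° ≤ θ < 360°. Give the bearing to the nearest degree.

144°

Δλ = 169.0069 − 157.5908 = 11.4161°.
θ = atan2( sin Δλ · cos φ₂ , cos φ₁ · sin φ₂ − sin φ₁ · cos φ₂ · cos Δλ )
  = atan2(0.17968, -0.24397) = 143.629° → normalised to [0°, 360°): 143.629°.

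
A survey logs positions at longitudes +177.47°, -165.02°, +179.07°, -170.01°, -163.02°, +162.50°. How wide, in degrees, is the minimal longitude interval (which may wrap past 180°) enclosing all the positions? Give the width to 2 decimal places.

34.48°

Sort the longitudes: -170.01°, -165.02°, -163.02°, +162.50°, +177.47°, +179.07°.
Eastward gaps between consecutive values (wrapping around): 4.99°, 2.00°, 325.52°, 14.97°, 1.60°, 10.92°.
Largest gap = 325.52° ⇒ minimal covering band is its complement: 360° − 325.52° = 34.48°.
Band runs from +162.50° eastward to -163.02°, crossing the antimeridian.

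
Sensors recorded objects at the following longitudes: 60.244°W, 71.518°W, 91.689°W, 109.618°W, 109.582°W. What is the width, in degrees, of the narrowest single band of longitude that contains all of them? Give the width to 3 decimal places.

49.374°

Sort the longitudes: -109.618°, -109.582°, -91.689°, -71.518°, -60.244°.
Eastward gaps between consecutive values (wrapping around): 0.036°, 17.893°, 20.171°, 11.274°, 310.626°.
Largest gap = 310.626° ⇒ minimal covering band is its complement: 360° − 310.626° = 49.374°.
Band runs from -109.618° eastward to -60.244°.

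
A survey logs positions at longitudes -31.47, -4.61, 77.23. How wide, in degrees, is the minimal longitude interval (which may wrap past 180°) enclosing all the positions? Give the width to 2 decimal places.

108.70°

Sort the longitudes: -31.47°, -4.61°, +77.23°.
Eastward gaps between consecutive values (wrapping around): 26.86°, 81.84°, 251.30°.
Largest gap = 251.30° ⇒ minimal covering band is its complement: 360° − 251.30° = 108.70°.
Band runs from -31.47° eastward to +77.23°.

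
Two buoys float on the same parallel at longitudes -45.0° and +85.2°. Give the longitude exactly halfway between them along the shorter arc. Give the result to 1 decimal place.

+20.1°

Signed shortest Δλ from -45.0° to +85.2° is +130.2°.
Midpoint longitude = -45.0° + (+130.2°)/2 = -45.0° + 65.1° = +20.1°.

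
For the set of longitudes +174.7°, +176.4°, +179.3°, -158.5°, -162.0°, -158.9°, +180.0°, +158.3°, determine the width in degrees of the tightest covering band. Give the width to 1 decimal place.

43.2°

Sort the longitudes: -162.0°, -158.9°, -158.5°, +158.3°, +174.7°, +176.4°, +179.3°, +180.0°.
Eastward gaps between consecutive values (wrapping around): 3.1°, 0.4°, 316.8°, 16.4°, 1.7°, 2.9°, 0.7°, 18.0°.
Largest gap = 316.8° ⇒ minimal covering band is its complement: 360° − 316.8° = 43.2°.
Band runs from +158.3° eastward to -158.5°, crossing the antimeridian.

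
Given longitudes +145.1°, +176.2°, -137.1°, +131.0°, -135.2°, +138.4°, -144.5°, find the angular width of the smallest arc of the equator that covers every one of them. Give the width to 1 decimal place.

93.8°

Sort the longitudes: -144.5°, -137.1°, -135.2°, +131.0°, +138.4°, +145.1°, +176.2°.
Eastward gaps between consecutive values (wrapping around): 7.4°, 1.9°, 266.2°, 7.4°, 6.7°, 31.1°, 39.3°.
Largest gap = 266.2° ⇒ minimal covering band is its complement: 360° − 266.2° = 93.8°.
Band runs from +131.0° eastward to -135.2°, crossing the antimeridian.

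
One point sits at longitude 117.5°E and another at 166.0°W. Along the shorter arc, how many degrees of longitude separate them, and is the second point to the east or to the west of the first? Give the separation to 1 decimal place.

Raw difference: -166.0 − 117.5 = -283.5°.
Normalise into (−180°, 180°]: -283.5° + 360° = 76.5°.
Positive ⇒ the second point lies to the east; separation 76.5°.

76.5° east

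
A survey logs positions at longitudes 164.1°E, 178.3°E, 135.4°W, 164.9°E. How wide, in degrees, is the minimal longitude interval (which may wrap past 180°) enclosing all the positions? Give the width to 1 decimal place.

60.5°

Sort the longitudes: -135.4°, +164.1°, +164.9°, +178.3°.
Eastward gaps between consecutive values (wrapping around): 299.5°, 0.8°, 13.4°, 46.3°.
Largest gap = 299.5° ⇒ minimal covering band is its complement: 360° − 299.5° = 60.5°.
Band runs from +164.1° eastward to -135.4°, crossing the antimeridian.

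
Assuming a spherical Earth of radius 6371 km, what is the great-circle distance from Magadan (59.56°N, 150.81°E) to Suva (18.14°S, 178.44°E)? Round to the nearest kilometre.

Δλ = 178.44 − 150.81 = 27.63°.
Δφ = -18.14 − 59.56 = -77.70°.
a = sin²(Δφ/2) + cos φ₁ · cos φ₂ · sin²(Δλ/2) = 0.420937.
c = 2·atan2(√a, √(1−a)) = 1.41200 rad → d = 6371·c ≈ 8995.88 km.

8996 km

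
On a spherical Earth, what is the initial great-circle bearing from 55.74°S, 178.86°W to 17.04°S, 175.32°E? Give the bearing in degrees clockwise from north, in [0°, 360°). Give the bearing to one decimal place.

Δλ = 175.32 − -178.86 = 354.18°; wrapped into (−180°, 180°]: -5.82°.
θ = atan2( sin Δλ · cos φ₂ , cos φ₁ · sin φ₂ − sin φ₁ · cos φ₂ · cos Δλ )
  = atan2(-0.09695, 0.62117) = -8.871° → normalised to [0°, 360°): 351.129°.

351.1°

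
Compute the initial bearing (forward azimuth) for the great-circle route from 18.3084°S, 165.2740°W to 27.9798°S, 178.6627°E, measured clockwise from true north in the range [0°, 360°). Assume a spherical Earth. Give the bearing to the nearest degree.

234°

Δλ = 178.6627 − -165.2740 = 343.9367°; wrapped into (−180°, 180°]: -16.0633°.
θ = atan2( sin Δλ · cos φ₂ , cos φ₁ · sin φ₂ − sin φ₁ · cos φ₂ · cos Δλ )
  = atan2(-0.24436, -0.17883) = -126.198° → normalised to [0°, 360°): 233.802°.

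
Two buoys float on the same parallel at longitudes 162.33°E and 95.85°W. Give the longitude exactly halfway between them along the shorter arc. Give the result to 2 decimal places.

Signed shortest Δλ from +162.33° to -95.85° is +101.82°.
Midpoint longitude = +162.33° + (+101.82°)/2 = +162.33° + 50.91° = +213.24°.
Normalise into (−180°, 180°]: -146.76°.
(The naïve average (+162.33 + -95.85)/2 = 33.24° is on the wrong side of the globe.)

146.76°W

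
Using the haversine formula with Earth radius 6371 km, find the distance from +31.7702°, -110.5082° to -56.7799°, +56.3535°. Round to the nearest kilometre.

17056 km

Δλ = 56.3535 − -110.5082 = 166.8617°.
Δφ = -56.7799 − 31.7702 = -88.5501°.
a = sin²(Δφ/2) + cos φ₁ · cos φ₂ · sin²(Δλ/2) = 0.947022.
c = 2·atan2(√a, √(1−a)) = 2.67709 rad → d = 6371·c ≈ 17055.74 km.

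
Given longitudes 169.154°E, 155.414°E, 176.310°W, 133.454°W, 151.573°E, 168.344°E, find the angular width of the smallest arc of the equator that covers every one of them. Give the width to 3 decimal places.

74.973°

Sort the longitudes: -176.310°, -133.454°, +151.573°, +155.414°, +168.344°, +169.154°.
Eastward gaps between consecutive values (wrapping around): 42.856°, 285.027°, 3.841°, 12.930°, 0.810°, 14.536°.
Largest gap = 285.027° ⇒ minimal covering band is its complement: 360° − 285.027° = 74.973°.
Band runs from +151.573° eastward to -133.454°, crossing the antimeridian.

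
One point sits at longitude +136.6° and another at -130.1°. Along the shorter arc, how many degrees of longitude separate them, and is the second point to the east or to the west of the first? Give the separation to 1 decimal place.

Raw difference: -130.1 − 136.6 = -266.7°.
Normalise into (−180°, 180°]: -266.7° + 360° = 93.3°.
Positive ⇒ the second point lies to the east; separation 93.3°.

93.3° east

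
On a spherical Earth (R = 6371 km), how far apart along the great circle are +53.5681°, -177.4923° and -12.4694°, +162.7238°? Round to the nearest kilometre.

Δλ = 162.7238 − -177.4923 = 340.2161°; wrapped into (−180°, 180°]: -19.7839°.
Δφ = -12.4694 − 53.5681 = -66.0375°.
a = sin²(Δφ/2) + cos φ₁ · cos φ₂ · sin²(Δλ/2) = 0.314043.
c = 2·atan2(√a, √(1−a)) = 1.18973 rad → d = 6371·c ≈ 7579.75 km.

7580 km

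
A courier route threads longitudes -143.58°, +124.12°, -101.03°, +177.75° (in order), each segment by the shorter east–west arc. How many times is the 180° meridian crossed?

3

Leg 1: -143.58° → +124.12°, shortest Δλ = -92.3° (west) — crosses 180°.
Leg 2: +124.12° → -101.03°, shortest Δλ = 134.85° (east) — crosses 180°.
Leg 3: -101.03° → +177.75°, shortest Δλ = -81.22° (west) — crosses 180°.
Total crossings: 3.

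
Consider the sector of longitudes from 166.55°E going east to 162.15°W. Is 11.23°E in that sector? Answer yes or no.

No

Band width going east from +166.55° to -162.15°: ((-162.15 − 166.55) mod 360) = 31.30°.
Offset of +11.23° east of the west edge: ((11.23 − 166.55) mod 360) = 204.68°.
204.68° > 31.30° ⇒ outside.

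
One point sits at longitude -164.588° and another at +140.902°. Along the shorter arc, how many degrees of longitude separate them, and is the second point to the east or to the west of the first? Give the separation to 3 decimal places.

54.510° west

Raw difference: 140.902 − -164.588 = 305.49°.
Normalise into (−180°, 180°]: 305.49° − 360° = -54.51°.
Negative ⇒ the second point lies to the west; separation 54.510°.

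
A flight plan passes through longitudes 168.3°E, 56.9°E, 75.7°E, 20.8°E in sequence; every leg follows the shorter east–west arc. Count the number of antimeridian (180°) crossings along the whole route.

0

Leg 1: +168.3° → +56.9°, shortest Δλ = -111.4° (west) — does not cross 180°.
Leg 2: +56.9° → +75.7°, shortest Δλ = 18.8° (east) — does not cross 180°.
Leg 3: +75.7° → +20.8°, shortest Δλ = -54.9° (west) — does not cross 180°.
Total crossings: 0.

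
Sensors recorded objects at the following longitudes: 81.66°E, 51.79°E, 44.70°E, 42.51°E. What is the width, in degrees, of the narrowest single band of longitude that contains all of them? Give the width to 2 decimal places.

Sort the longitudes: +42.51°, +44.70°, +51.79°, +81.66°.
Eastward gaps between consecutive values (wrapping around): 2.19°, 7.09°, 29.87°, 320.85°.
Largest gap = 320.85° ⇒ minimal covering band is its complement: 360° − 320.85° = 39.15°.
Band runs from +42.51° eastward to +81.66°.

39.15°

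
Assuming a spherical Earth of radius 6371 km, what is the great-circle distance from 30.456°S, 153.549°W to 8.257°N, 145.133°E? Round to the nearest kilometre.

7820 km

Δλ = 145.133 − -153.549 = 298.682°; wrapped into (−180°, 180°]: -61.318°.
Δφ = 8.257 − -30.456 = 38.713°.
a = sin²(Δφ/2) + cos φ₁ · cos φ₂ · sin²(Δλ/2) = 0.331679.
c = 2·atan2(√a, √(1−a)) = 1.22745 rad → d = 6371·c ≈ 7820.08 km.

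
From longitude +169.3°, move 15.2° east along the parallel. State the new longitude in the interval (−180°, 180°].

Start at +169.3°; shift +15.2° → +184.5°.
+184.5° lies outside (−180°, 180°]; subtract 360° → -175.5°.

-175.5°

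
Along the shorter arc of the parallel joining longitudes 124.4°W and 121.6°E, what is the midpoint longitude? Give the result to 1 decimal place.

Signed shortest Δλ from -124.4° to +121.6° is -114.0°.
Midpoint longitude = -124.4° + (-114.0°)/2 = -124.4° − 57.0° = -181.4°.
Normalise into (−180°, 180°]: +178.6°.
(The naïve average (-124.4 + +121.6)/2 = -1.4° is on the wrong side of the globe.)

178.6°E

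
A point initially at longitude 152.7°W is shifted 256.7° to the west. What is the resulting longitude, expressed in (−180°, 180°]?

Start at -152.7°; shift −256.7° → -409.4°.
-409.4° lies outside (−180°, 180°]; add 360° → -49.4°.

49.4°W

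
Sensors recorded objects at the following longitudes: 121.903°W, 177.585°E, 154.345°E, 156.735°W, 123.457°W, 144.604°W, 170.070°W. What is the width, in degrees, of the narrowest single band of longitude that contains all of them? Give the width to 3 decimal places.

83.752°

Sort the longitudes: -170.070°, -156.735°, -144.604°, -123.457°, -121.903°, +154.345°, +177.585°.
Eastward gaps between consecutive values (wrapping around): 13.335°, 12.131°, 21.147°, 1.554°, 276.248°, 23.240°, 12.345°.
Largest gap = 276.248° ⇒ minimal covering band is its complement: 360° − 276.248° = 83.752°.
Band runs from +154.345° eastward to -121.903°, crossing the antimeridian.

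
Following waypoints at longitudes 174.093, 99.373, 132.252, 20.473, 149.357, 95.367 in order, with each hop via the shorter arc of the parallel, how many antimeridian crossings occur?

0

Leg 1: +174.093° → +99.373°, shortest Δλ = -74.72° (west) — does not cross 180°.
Leg 2: +99.373° → +132.252°, shortest Δλ = 32.879° (east) — does not cross 180°.
Leg 3: +132.252° → +20.473°, shortest Δλ = -111.779° (west) — does not cross 180°.
Leg 4: +20.473° → +149.357°, shortest Δλ = 128.884° (east) — does not cross 180°.
Leg 5: +149.357° → +95.367°, shortest Δλ = -53.99° (west) — does not cross 180°.
Total crossings: 0.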